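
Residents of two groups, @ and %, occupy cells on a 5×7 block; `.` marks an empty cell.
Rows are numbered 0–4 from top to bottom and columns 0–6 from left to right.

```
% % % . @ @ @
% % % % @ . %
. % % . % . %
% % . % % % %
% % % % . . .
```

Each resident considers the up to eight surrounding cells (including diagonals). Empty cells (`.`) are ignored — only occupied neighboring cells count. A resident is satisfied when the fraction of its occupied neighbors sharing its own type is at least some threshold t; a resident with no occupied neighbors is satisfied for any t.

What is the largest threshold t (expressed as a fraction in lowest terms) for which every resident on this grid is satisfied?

(0,0)% 3/3
(0,1)% 5/5
(0,2)% 4/4
(0,4)@ 2/3
(0,5)@ 3/4
(0,6)@ 1/2
(1,0)% 4/4
(1,1)% 7/7
(1,2)% 6/6
(1,3)% 4/6
(1,4)@ 2/4
(1,6)% 1/3
(2,1)% 6/6
(2,2)% 6/6
(2,4)% 4/5
(2,6)% 3/3
(3,0)% 4/4
(3,1)% 6/6
(3,3)% 5/5
(3,4)% 4/4
(3,5)% 4/4
(3,6)% 2/2
(4,0)% 3/3
(4,1)% 4/4
(4,2)% 4/4
(4,3)% 3/3
The smallest same-type fraction is 1/3 at (1,6), which reduces to 1/3. Any threshold above that leaves this resident unsatisfied.

1/3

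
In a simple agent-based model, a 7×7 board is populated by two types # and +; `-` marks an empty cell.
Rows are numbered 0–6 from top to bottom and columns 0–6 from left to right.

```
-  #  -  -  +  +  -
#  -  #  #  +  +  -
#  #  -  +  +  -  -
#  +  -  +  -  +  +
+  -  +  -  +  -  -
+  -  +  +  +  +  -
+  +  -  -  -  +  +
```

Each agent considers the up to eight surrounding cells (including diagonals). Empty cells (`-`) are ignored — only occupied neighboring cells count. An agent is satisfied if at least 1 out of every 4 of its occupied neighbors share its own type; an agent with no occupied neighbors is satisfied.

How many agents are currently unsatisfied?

1

(0,1)# 2/2 satisfied
(0,4)+ 3/4 satisfied
(0,5)+ 3/3 satisfied
(1,0)# 3/3 satisfied
(1,2)# 3/4 satisfied
(1,3)# 1/5 not
(1,4)+ 5/6 satisfied
(1,5)+ 4/4 satisfied
(2,0)# 3/4 satisfied
(2,1)# 4/5 satisfied
(2,3)+ 3/5 satisfied
(2,4)+ 5/6 satisfied
(3,0)# 2/4 satisfied
(3,1)+ 2/5 satisfied
(3,3)+ 4/4 satisfied
(3,5)+ 3/3 satisfied
(3,6)+ 1/1 satisfied
(4,0)+ 2/3 satisfied
(4,2)+ 4/4 satisfied
(4,4)+ 5/5 satisfied
(5,0)+ 3/3 satisfied
(5,2)+ 3/3 satisfied
(5,3)+ 4/4 satisfied
(5,4)+ 4/4 satisfied
(5,5)+ 4/4 satisfied
(6,0)+ 2/2 satisfied
(6,1)+ 3/3 satisfied
(6,5)+ 3/3 satisfied
(6,6)+ 2/2 satisfied
Unsatisfied: (1,3) — 1 in total.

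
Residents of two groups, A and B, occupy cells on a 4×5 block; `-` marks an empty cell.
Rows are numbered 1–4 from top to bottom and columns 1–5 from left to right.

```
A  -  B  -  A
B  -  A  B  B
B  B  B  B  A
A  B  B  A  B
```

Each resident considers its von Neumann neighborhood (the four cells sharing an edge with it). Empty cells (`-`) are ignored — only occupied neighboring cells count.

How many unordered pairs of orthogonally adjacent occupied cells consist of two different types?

Scan each occupied cell's neighbors to the right and below so each pair is counted once.
From row 1: 3 unlike of 3 pairs (running 3/3).
From row 2: 3 unlike of 6 pairs (running 6/9).
From row 3: 4 unlike of 9 pairs (running 10/18).
From row 4: 3 unlike of 4 pairs (running 13/22).
Total adjacent occupied pairs: 22; unlike-type pairs: 13.

13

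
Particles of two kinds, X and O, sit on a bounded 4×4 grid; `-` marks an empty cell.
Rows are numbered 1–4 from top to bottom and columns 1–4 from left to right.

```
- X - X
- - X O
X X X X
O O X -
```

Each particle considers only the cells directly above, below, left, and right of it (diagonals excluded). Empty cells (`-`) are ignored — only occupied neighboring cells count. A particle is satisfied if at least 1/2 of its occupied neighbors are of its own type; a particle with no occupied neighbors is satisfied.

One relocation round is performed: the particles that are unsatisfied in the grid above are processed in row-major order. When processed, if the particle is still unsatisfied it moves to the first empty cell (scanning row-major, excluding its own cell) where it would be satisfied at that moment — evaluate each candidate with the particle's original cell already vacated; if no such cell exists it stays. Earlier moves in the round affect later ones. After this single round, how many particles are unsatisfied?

1

Initially unsatisfied (in order): (1,4), (2,4), (4,2).
  (1,4) → (1,1).
  (2,4) → (1,4).
  (4,2): no empty cell satisfies it; stays.
Resulting grid:
X X - O
- - X -
X X X X
O O X -
Unsatisfied now: (4,2).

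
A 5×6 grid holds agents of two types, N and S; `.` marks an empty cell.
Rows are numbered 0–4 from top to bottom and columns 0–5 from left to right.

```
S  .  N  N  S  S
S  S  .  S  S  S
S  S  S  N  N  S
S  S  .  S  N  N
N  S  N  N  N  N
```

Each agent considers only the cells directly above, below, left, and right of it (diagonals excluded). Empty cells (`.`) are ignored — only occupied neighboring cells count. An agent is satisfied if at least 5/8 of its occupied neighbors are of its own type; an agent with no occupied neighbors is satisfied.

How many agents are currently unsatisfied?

10

Row 0: (0,0)S 1/1 ok · (0,2)N 1/1 ok · (0,3)N 1/3 unhappy · (0,4)S 2/3 ok · (0,5)S 2/2 ok
Row 1: (1,0)S 3/3 ok · (1,1)S 2/2 ok · (1,3)S 1/3 unhappy · (1,4)S 3/4 ok · (1,5)S 3/3 ok
Row 2: (2,0)S 3/3 ok · (2,1)S 4/4 ok · (2,2)S 1/2 unhappy · (2,3)N 1/4 unhappy · (2,4)N 2/4 unhappy · (2,5)S 1/3 unhappy
Row 3: (3,0)S 2/3 ok · (3,1)S 3/3 ok · (3,3)S 0/3 unhappy · (3,4)N 3/4 ok · (3,5)N 2/3 ok
Row 4: (4,0)N 0/2 unhappy · (4,1)S 1/3 unhappy · (4,2)N 1/2 unhappy · (4,3)N 2/3 ok · (4,4)N 3/3 ok · (4,5)N 2/2 ok
Unsatisfied: (0,3), (1,3), (2,2), (2,3), (2,4), (2,5), (3,3), (4,0), (4,1), (4,2) — 10 in total.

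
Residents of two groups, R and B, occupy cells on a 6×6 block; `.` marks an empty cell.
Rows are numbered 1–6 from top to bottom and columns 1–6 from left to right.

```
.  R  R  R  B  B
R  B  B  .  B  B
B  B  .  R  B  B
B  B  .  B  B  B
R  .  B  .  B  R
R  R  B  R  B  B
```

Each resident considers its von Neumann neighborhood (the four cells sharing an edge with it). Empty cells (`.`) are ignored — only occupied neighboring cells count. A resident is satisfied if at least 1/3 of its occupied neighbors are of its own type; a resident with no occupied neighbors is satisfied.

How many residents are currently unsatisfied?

Row 1: (1,2)R 1/2 satisfied · (1,3)R 2/3 satisfied · (1,4)R 1/2 satisfied · (1,5)B 2/3 satisfied · (1,6)B 2/2 satisfied
Row 2: (2,1)R 0/2 not · (2,2)B 2/4 satisfied · (2,3)B 1/2 satisfied · (2,5)B 3/3 satisfied · (2,6)B 3/3 satisfied
Row 3: (3,1)B 2/3 satisfied · (3,2)B 3/3 satisfied · (3,4)R 0/2 not · (3,5)B 3/4 satisfied · (3,6)B 3/3 satisfied
Row 4: (4,1)B 2/3 satisfied · (4,2)B 2/2 satisfied · (4,4)B 1/2 satisfied · (4,5)B 4/4 satisfied · (4,6)B 2/3 satisfied
Row 5: (5,1)R 1/2 satisfied · (5,3)B 1/1 satisfied · (5,5)B 2/3 satisfied · (5,6)R 0/3 not
Row 6: (6,1)R 2/2 satisfied · (6,2)R 1/2 satisfied · (6,3)B 1/3 satisfied · (6,4)R 0/2 not · (6,5)B 2/3 satisfied · (6,6)B 1/2 satisfied
Unsatisfied: (2,1), (3,4), (5,6), (6,4) — 4 in total.

4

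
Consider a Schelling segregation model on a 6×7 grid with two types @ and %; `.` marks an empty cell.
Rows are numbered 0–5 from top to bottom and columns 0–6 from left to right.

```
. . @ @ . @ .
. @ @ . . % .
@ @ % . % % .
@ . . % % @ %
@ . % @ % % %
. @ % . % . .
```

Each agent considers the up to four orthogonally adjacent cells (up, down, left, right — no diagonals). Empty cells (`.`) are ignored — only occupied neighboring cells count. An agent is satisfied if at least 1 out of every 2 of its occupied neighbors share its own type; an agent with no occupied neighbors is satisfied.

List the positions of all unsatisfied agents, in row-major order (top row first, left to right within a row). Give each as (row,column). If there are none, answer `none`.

(0,5), (2,2), (3,5), (4,3), (5,1)

Row 0: (0,2)@ 2/2 ✓ · (0,3)@ 1/1 ✓ · (0,5)@ 0/1 ✗
Row 1: (1,1)@ 2/2 ✓ · (1,2)@ 2/3 ✓ · (1,5)% 1/2 ✓
Row 2: (2,0)@ 2/2 ✓ · (2,1)@ 2/3 ✓ · (2,2)% 0/2 ✗ · (2,4)% 2/2 ✓ · (2,5)% 2/3 ✓
Row 3: (3,0)@ 2/2 ✓ · (3,3)% 1/2 ✓ · (3,4)% 3/4 ✓ · (3,5)@ 0/4 ✗ · (3,6)% 1/2 ✓
Row 4: (4,0)@ 1/1 ✓ · (4,2)% 1/2 ✓ · (4,3)@ 0/3 ✗ · (4,4)% 3/4 ✓ · (4,5)% 2/3 ✓ · (4,6)% 2/2 ✓
Row 5: (5,1)@ 0/1 ✗ · (5,2)% 1/2 ✓ · (5,4)% 1/1 ✓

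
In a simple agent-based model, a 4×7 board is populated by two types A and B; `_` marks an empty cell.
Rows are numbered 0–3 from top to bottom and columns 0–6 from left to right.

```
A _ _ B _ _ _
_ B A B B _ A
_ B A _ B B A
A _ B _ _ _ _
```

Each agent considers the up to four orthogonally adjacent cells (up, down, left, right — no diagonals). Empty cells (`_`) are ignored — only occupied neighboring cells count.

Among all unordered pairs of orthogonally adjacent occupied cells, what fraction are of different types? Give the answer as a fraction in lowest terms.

Scan each occupied cell's neighbors to the right and below so each pair is counted once.
From row 0: 0 unlike of 1 pairs (running 0/1).
From row 1: 2 unlike of 7 pairs (running 2/8).
From row 2: 3 unlike of 4 pairs (running 5/12).
Total adjacent occupied pairs: 12; unlike-type pairs: 5.
5/12 is already in lowest terms.

5/12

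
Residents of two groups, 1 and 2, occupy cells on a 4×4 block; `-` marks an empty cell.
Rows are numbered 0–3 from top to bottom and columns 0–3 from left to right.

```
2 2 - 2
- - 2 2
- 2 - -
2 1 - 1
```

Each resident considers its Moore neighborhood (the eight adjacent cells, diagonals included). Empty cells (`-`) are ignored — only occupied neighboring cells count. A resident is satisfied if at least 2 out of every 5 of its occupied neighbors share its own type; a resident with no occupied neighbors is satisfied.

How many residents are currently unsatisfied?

1

(0,0)2 1/1 satisfied
(0,1)2 2/2 satisfied
(0,3)2 2/2 satisfied
(1,2)2 4/4 satisfied
(1,3)2 2/2 satisfied
(2,1)2 2/3 satisfied
(3,0)2 1/2 satisfied
(3,1)1 0/2 not
(3,3)1 0/0 satisfied
Unsatisfied: (3,1) — 1 in total.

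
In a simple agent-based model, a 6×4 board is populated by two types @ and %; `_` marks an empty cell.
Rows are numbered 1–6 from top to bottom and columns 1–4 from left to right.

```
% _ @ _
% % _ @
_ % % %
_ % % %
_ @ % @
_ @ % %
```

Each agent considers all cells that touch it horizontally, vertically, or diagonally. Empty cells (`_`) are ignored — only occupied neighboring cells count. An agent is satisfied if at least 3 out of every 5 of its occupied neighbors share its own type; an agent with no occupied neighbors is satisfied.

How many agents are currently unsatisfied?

6

Row 1: (1,1)% 2/2 ✓ · (1,3)@ 1/2 ✗
Row 2: (2,1)% 3/3 ✓ · (2,2)% 4/5 ✓ · (2,4)@ 1/3 ✗
Row 3: (3,2)% 5/5 ✓ · (3,3)% 6/7 ✓ · (3,4)% 3/4 ✓
Row 4: (4,2)% 4/5 ✓ · (4,3)% 6/8 ✓ · (4,4)% 4/5 ✓
Row 5: (5,2)@ 1/5 ✗ · (5,3)% 5/8 ✓ · (5,4)@ 0/5 ✗
Row 6: (6,2)@ 1/3 ✗ · (6,3)% 2/5 ✗ · (6,4)% 2/3 ✓
Unsatisfied: (1,3), (2,4), (5,2), (5,4), (6,2), (6,3) — 6 in total.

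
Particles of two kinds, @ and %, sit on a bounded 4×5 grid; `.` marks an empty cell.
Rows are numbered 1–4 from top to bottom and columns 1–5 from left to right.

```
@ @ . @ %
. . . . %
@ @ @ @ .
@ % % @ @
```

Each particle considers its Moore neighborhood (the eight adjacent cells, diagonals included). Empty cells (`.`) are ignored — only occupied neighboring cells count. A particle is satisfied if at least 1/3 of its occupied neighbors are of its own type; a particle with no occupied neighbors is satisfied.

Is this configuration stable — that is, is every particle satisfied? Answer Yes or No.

No

Row 1: (1,1)@ 1/1 ✓ · (1,2)@ 1/1 ✓ · (1,4)@ 0/2 ✗ · (1,5)% 1/2 ✓
Row 2: (2,5)% 1/3 ✓
Row 3: (3,1)@ 2/3 ✓ · (3,2)@ 3/5 ✓ · (3,3)@ 3/5 ✓ · (3,4)@ 3/5 ✓
Row 4: (4,1)@ 2/3 ✓ · (4,2)% 1/5 ✗ · (4,3)% 1/5 ✗ · (4,4)@ 3/4 ✓ · (4,5)@ 2/2 ✓
For instance (1,4) has only 0/2 same-type neighbors, below 1/3.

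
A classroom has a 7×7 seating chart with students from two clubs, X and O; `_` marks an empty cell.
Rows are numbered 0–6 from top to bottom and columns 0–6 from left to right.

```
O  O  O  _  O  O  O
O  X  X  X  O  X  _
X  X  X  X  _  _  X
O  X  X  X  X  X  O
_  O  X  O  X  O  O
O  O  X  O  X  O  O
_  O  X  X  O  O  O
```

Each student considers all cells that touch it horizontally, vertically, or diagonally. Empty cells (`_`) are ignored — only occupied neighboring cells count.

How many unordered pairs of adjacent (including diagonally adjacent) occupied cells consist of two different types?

Scan each occupied cell's neighbors to the right and below (and the two forward diagonals) so each pair is counted once.
From row 0: 10 unlike of 18 pairs (running 10/18).
From row 1: 6 unlike of 17 pairs (running 16/35).
From row 2: 3 unlike of 16 pairs (running 19/51).
From row 3: 10 unlike of 23 pairs (running 29/74).
From row 4: 12 unlike of 22 pairs (running 41/96).
From row 5: 10 unlike of 23 pairs (running 51/119).
From row 6: 2 unlike of 5 pairs (running 53/124).
Total adjacent occupied pairs: 124; unlike-type pairs: 53.

53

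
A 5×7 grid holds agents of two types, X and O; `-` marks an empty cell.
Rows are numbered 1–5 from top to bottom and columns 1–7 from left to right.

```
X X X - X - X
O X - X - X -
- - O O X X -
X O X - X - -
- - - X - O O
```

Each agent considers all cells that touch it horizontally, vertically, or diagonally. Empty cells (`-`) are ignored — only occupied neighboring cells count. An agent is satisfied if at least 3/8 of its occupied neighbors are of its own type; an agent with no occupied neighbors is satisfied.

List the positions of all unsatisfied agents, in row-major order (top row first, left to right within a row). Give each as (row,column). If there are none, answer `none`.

Row 1: (1,1)X 2/3 ✓ · (1,2)X 3/4 ✓ · (1,3)X 3/3 ✓ · (1,5)X 2/2 ✓ · (1,7)X 1/1 ✓
Row 2: (2,1)O 0/3 ✗ · (2,2)X 3/5 ✓ · (2,4)X 3/5 ✓ · (2,6)X 4/4 ✓
Row 3: (3,3)O 2/5 ✓ · (3,4)O 1/5 ✗ · (3,5)X 4/5 ✓ · (3,6)X 3/3 ✓
Row 4: (4,1)X 0/1 ✗ · (4,2)O 1/3 ✗ · (4,3)X 1/4 ✗ · (4,5)X 3/5 ✓
Row 5: (5,4)X 2/2 ✓ · (5,6)O 1/2 ✓ · (5,7)O 1/1 ✓

(2,1), (3,4), (4,1), (4,2), (4,3)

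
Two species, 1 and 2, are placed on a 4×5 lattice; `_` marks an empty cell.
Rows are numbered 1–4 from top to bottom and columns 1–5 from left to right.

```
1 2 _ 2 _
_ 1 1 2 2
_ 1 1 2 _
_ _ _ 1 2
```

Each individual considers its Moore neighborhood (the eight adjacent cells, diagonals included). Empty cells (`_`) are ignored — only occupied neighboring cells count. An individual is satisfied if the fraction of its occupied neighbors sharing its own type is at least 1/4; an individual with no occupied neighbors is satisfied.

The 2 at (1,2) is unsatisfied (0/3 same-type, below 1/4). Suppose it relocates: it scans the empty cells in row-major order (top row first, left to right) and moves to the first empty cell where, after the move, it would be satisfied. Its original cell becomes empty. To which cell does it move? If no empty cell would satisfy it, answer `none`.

Vacating (1,2). Empty cells in order:
  (1,3): 2/4 same-type → satisfied — stop here.

(1,3)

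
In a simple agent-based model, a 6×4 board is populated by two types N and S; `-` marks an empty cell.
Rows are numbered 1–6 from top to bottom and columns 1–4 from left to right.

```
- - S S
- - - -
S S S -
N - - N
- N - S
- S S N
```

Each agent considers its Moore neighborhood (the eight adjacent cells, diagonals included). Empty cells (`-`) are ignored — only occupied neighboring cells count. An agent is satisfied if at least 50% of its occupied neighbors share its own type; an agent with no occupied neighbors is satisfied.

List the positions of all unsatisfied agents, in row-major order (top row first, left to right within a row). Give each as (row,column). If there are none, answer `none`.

(1,3)S 1/1 satisfied
(1,4)S 1/1 satisfied
(3,1)S 1/2 satisfied
(3,2)S 2/3 satisfied
(3,3)S 1/2 satisfied
(4,1)N 1/3 not
(4,4)N 0/2 not
(5,2)N 1/3 not
(5,4)S 1/3 not
(6,2)S 1/2 satisfied
(6,3)S 2/4 satisfied
(6,4)N 0/2 not

(4,1), (4,4), (5,2), (5,4), (6,4)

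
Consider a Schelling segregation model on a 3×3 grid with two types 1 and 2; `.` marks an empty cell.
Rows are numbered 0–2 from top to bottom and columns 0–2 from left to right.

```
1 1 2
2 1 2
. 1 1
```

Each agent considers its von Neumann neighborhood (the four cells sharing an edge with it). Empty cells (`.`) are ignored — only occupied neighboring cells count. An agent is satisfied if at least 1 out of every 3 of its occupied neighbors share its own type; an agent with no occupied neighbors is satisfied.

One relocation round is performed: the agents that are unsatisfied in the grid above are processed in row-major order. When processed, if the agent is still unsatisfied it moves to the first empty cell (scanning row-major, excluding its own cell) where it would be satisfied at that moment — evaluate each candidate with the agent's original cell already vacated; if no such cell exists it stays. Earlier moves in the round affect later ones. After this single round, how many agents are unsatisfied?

1

Initially unsatisfied (in order): (1,0).
  (1,0): no empty cell satisfies it; stays.
Resulting grid:
1 1 2
2 1 2
. 1 1
Unsatisfied now: (1,0).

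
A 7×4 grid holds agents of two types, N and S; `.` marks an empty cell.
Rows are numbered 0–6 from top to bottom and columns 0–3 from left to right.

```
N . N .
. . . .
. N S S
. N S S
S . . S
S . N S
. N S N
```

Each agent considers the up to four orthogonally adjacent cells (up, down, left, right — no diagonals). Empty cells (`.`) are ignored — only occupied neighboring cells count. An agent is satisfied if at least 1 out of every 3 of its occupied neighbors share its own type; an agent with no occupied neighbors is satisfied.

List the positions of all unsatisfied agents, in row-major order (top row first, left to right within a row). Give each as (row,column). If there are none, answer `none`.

Row 0: (0,0)N 0/0 ✓ · (0,2)N 0/0 ✓
Row 2: (2,1)N 1/2 ✓ · (2,2)S 2/3 ✓ · (2,3)S 2/2 ✓
Row 3: (3,1)N 1/2 ✓ · (3,2)S 2/3 ✓ · (3,3)S 3/3 ✓
Row 4: (4,0)S 1/1 ✓ · (4,3)S 2/2 ✓
Row 5: (5,0)S 1/1 ✓ · (5,2)N 0/2 ✗ · (5,3)S 1/3 ✓
Row 6: (6,1)N 0/1 ✗ · (6,2)S 0/3 ✗ · (6,3)N 0/2 ✗

(5,2), (6,1), (6,2), (6,3)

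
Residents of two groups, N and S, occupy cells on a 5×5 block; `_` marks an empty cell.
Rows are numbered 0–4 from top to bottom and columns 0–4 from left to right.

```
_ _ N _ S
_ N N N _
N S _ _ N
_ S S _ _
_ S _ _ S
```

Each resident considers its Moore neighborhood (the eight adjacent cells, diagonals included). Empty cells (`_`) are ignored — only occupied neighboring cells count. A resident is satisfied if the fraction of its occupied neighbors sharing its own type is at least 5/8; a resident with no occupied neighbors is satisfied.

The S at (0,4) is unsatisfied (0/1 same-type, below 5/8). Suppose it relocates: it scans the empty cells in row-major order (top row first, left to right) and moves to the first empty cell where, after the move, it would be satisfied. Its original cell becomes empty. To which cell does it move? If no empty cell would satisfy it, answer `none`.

Vacating (0,4). Empty cells in order:
  (0,0): 0/1 same-type → still unsatisfied.
  (0,1): 0/3 same-type → still unsatisfied.
  (0,3): 0/3 same-type → still unsatisfied.
  (1,0): 1/3 same-type → still unsatisfied.
  (1,4): 0/2 same-type → still unsatisfied.
  (2,2): 3/6 same-type → still unsatisfied.
  (2,3): 1/4 same-type → still unsatisfied.
  (3,0): 3/4 same-type → satisfied — stop here.

(3,0)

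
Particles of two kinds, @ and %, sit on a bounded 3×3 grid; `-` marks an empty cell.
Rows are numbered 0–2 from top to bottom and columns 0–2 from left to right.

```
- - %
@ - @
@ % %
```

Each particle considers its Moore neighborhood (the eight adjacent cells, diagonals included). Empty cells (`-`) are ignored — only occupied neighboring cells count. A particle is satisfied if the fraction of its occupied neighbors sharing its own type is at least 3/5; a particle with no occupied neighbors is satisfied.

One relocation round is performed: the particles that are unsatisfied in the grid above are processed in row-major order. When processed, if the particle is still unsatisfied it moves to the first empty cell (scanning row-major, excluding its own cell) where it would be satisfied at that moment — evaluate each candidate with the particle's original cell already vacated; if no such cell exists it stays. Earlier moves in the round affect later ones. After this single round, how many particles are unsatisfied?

2

Initially unsatisfied (in order): (0,2), (1,0), (1,2), (2,0), (2,1), (2,2).
  (0,2): no empty cell satisfies it; stays.
  (1,0) → (0,0).
  (1,2) → (1,0).
  (2,0) → (0,1).
  (2,1) → (1,2).
  (2,2): now satisfied by earlier moves; stays.
Resulting grid:
@ @ %
@ - %
- - %
Unsatisfied now: (0,1), (0,2).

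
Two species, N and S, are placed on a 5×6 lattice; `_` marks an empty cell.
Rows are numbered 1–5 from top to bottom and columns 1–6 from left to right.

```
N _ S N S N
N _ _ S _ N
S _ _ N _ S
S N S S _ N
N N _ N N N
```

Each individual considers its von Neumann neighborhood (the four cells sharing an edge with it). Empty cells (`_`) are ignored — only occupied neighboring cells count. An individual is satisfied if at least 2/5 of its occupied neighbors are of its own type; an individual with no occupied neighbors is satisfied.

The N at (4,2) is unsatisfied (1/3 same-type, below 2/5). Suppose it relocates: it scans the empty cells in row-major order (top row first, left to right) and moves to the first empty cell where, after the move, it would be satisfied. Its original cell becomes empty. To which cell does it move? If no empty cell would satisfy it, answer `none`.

Vacating (4,2). Empty cells in order:
  (1,2): 1/2 same-type → satisfied — stop here.

(1,2)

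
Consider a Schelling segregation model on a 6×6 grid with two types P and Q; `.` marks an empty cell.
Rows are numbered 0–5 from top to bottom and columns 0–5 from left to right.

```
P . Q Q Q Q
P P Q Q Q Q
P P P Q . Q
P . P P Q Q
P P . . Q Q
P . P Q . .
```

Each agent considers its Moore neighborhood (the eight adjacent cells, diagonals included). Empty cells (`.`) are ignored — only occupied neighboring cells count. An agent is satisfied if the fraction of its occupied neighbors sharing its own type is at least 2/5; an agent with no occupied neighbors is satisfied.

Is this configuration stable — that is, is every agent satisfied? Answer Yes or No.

Yes

(0,0)P 2/2 satisfied
(0,2)Q 3/4 satisfied
(0,3)Q 5/5 satisfied
(0,4)Q 5/5 satisfied
(0,5)Q 3/3 satisfied
(1,0)P 4/4 satisfied
(1,1)P 5/7 satisfied
(1,2)Q 4/7 satisfied
(1,3)Q 6/7 satisfied
(1,4)Q 7/7 satisfied
(1,5)Q 4/4 satisfied
(2,0)P 4/4 satisfied
(2,1)P 6/7 satisfied
(2,2)P 4/7 satisfied
(2,3)Q 4/7 satisfied
(2,5)Q 4/4 satisfied
(3,0)P 4/4 satisfied
(3,2)P 4/5 satisfied
(3,3)P 2/5 satisfied
(3,4)Q 5/6 satisfied
(3,5)Q 4/4 satisfied
(4,0)P 3/3 satisfied
(4,1)P 5/5 satisfied
(4,4)Q 4/5 satisfied
(4,5)Q 3/3 satisfied
(5,0)P 2/2 satisfied
(5,2)P 1/2 satisfied
(5,3)Q 1/2 satisfied
All meet the threshold, so the configuration is stable.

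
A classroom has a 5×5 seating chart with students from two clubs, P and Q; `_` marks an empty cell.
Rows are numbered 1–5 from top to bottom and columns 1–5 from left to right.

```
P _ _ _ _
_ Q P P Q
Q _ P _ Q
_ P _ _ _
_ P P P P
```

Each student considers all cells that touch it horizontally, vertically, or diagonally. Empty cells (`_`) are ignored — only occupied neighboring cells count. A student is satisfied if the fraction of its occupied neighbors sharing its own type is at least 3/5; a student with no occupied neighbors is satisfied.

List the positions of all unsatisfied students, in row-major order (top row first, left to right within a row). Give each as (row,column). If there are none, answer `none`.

(1,1), (2,2), (2,4), (2,5), (3,1), (3,5)

Row 1: (1,1)P 0/1 ✗
Row 2: (2,2)Q 1/4 ✗ · (2,3)P 2/3 ✓ · (2,4)P 2/4 ✗ · (2,5)Q 1/2 ✗
Row 3: (3,1)Q 1/2 ✗ · (3,3)P 3/4 ✓ · (3,5)Q 1/2 ✗
Row 4: (4,2)P 3/4 ✓
Row 5: (5,2)P 2/2 ✓ · (5,3)P 3/3 ✓ · (5,4)P 2/2 ✓ · (5,5)P 1/1 ✓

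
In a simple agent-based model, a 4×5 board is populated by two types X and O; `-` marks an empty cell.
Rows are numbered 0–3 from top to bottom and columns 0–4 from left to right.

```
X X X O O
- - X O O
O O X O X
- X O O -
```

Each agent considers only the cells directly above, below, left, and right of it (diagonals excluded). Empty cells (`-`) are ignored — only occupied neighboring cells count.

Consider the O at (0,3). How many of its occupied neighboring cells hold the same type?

Occupied neighbors of (0,3): (1,3)=O, (0,2)=X, (0,4)=O.
Same type (O): 2 of 3.

2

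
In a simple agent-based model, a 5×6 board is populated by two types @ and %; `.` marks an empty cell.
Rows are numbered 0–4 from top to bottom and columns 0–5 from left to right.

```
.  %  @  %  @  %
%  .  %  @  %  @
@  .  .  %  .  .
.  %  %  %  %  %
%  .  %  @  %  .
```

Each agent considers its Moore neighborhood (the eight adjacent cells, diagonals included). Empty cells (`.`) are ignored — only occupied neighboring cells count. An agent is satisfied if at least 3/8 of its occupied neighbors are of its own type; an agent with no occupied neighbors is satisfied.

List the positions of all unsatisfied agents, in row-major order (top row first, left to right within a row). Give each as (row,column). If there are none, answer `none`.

(0,2), (0,5), (1,3), (1,5), (2,0), (4,3)

Row 0: (0,1)% 2/3 satisfied · (0,2)@ 1/4 not · (0,3)% 2/5 satisfied · (0,4)@ 2/5 satisfied · (0,5)% 1/3 not
Row 1: (1,0)% 1/2 satisfied · (1,2)% 3/5 satisfied · (1,3)@ 2/6 not · (1,4)% 3/6 satisfied · (1,5)@ 1/3 not
Row 2: (2,0)@ 0/2 not · (2,3)% 5/6 satisfied
Row 3: (3,1)% 3/4 satisfied · (3,2)% 4/5 satisfied · (3,3)% 5/6 satisfied · (3,4)% 4/5 satisfied · (3,5)% 2/2 satisfied
Row 4: (4,0)% 1/1 satisfied · (4,2)% 3/4 satisfied · (4,3)@ 0/5 not · (4,4)% 3/4 satisfied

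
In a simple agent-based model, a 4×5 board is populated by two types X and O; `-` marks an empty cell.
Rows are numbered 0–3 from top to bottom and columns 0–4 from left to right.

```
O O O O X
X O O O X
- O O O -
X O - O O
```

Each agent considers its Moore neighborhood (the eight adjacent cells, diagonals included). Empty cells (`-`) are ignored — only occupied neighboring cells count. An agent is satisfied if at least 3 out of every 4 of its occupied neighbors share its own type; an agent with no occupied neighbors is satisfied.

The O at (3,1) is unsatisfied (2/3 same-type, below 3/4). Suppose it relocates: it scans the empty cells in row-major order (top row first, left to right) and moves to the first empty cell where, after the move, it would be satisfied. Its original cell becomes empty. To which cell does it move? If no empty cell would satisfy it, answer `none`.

(2,4)

Vacating (3,1). Empty cells in order:
  (2,0): 2/4 same-type → still unsatisfied.
  (2,4): 4/5 same-type → satisfied — stop here.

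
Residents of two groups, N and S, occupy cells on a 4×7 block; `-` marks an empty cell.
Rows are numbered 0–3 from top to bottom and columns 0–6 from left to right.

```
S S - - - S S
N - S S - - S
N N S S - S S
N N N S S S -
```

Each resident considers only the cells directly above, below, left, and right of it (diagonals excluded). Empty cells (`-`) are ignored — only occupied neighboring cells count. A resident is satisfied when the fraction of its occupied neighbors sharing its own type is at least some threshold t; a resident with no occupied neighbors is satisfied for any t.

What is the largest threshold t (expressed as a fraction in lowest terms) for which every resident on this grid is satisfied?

Row 0: (0,0)S 1/2 · (0,1)S 1/1 · (0,5)S 1/1 · (0,6)S 2/2
Row 1: (1,0)N 1/2 · (1,2)S 2/2 · (1,3)S 2/2 · (1,6)S 2/2
Row 2: (2,0)N 3/3 · (2,1)N 2/3 · (2,2)S 2/4 · (2,3)S 3/3 · (2,5)S 2/2 · (2,6)S 2/2
Row 3: (3,0)N 2/2 · (3,1)N 3/3 · (3,2)N 1/3 · (3,3)S 2/3 · (3,4)S 2/2 · (3,5)S 2/2
The smallest same-type fraction is 1/3 at (3,2), which reduces to 1/3. Any threshold above that leaves this resident unsatisfied.

1/3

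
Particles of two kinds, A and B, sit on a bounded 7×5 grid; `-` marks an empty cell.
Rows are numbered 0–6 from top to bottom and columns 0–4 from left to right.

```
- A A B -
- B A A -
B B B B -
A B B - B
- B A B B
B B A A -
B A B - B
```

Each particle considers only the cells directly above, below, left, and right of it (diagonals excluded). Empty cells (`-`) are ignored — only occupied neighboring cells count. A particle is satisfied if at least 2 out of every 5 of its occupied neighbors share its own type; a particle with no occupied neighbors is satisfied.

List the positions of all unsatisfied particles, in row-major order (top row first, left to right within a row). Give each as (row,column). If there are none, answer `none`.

(0,3), (1,1), (1,3), (3,0), (4,2), (4,3), (6,1), (6,2)

Row 0: (0,1)A 1/2 ✓ · (0,2)A 2/3 ✓ · (0,3)B 0/2 ✗
Row 1: (1,1)B 1/3 ✗ · (1,2)A 2/4 ✓ · (1,3)A 1/3 ✗
Row 2: (2,0)B 1/2 ✓ · (2,1)B 4/4 ✓ · (2,2)B 3/4 ✓ · (2,3)B 1/2 ✓
Row 3: (3,0)A 0/2 ✗ · (3,1)B 3/4 ✓ · (3,2)B 2/3 ✓ · (3,4)B 1/1 ✓
Row 4: (4,1)B 2/3 ✓ · (4,2)A 1/4 ✗ · (4,3)B 1/3 ✗ · (4,4)B 2/2 ✓
Row 5: (5,0)B 2/2 ✓ · (5,1)B 2/4 ✓ · (5,2)A 2/4 ✓ · (5,3)A 1/2 ✓
Row 6: (6,0)B 1/2 ✓ · (6,1)A 0/3 ✗ · (6,2)B 0/2 ✗ · (6,4)B 0/0 ✓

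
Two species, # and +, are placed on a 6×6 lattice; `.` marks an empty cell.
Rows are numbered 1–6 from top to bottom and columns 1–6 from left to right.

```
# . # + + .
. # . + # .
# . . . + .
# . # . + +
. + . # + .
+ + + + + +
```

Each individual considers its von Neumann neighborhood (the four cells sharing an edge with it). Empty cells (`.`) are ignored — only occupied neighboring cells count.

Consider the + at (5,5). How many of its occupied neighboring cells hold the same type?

2

Occupied neighbors of (5,5): (4,5)=+, (6,5)=+, (5,4)=#.
Same type (+): 2 of 3.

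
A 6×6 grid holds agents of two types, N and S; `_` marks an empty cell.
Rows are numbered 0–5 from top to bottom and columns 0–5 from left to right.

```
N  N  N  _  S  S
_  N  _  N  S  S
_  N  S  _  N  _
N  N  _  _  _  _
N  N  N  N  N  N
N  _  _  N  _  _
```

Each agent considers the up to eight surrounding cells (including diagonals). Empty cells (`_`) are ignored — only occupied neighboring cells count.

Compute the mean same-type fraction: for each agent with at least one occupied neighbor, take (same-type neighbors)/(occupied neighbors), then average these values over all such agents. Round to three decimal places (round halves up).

(0,0)N 2/2
(0,1)N 3/3
(0,2)N 3/3
(0,4)S 3/4
(0,5)S 3/3
(1,1)N 4/5
(1,3)N 2/5
(1,4)S 3/5
(1,5)S 3/4
(2,1)N 3/4
(2,2)S 0/4
(2,4)N 1/3
(3,0)N 4/4
(3,1)N 5/6
(4,0)N 4/4
(4,1)N 5/5
(4,2)N 4/4
(4,3)N 3/3
(4,4)N 3/3
(4,5)N 1/1
(5,0)N 2/2
(5,3)N 3/3
Sum over 22 agents: 2/2 + 3/3 + 3/3 + 3/4 + 3/3 + 4/5 + 2/5 + 3/5 + 3/4 + 3/4 + 0/4 + 1/3 + 4/4 + 5/6 + 4/4 + 5/5 + 4/4 + 3/3 + 3/3 + 1/1 + 2/2 + 3/3 = 1093/60; mean = 1093/60 ÷ 22 = 1093/1320 = 0.828030… → 0.828.

0.828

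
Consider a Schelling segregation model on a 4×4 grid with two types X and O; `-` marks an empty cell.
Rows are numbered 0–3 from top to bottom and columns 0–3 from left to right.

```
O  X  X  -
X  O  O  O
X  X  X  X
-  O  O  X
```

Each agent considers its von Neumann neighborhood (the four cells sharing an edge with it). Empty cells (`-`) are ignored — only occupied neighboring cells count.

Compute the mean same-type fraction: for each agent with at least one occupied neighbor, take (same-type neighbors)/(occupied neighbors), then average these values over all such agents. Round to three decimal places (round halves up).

(0,0)O 0/2
(0,1)X 1/3
(0,2)X 1/2
(1,0)X 1/3
(1,1)O 1/4
(1,2)O 2/4
(1,3)O 1/2
(2,0)X 2/2
(2,1)X 2/4
(2,2)X 2/4
(2,3)X 2/3
(3,1)O 1/2
(3,2)O 1/3
(3,3)X 1/2
Sum over 14 agents: 0/2 + 1/3 + 1/2 + 1/3 + 1/4 + 2/4 + 1/2 + 2/2 + 2/4 + 2/4 + 2/3 + 1/2 + 1/3 + 1/2 = 77/12; mean = 77/12 ÷ 14 = 11/24 = 0.458333… → 0.458.

0.458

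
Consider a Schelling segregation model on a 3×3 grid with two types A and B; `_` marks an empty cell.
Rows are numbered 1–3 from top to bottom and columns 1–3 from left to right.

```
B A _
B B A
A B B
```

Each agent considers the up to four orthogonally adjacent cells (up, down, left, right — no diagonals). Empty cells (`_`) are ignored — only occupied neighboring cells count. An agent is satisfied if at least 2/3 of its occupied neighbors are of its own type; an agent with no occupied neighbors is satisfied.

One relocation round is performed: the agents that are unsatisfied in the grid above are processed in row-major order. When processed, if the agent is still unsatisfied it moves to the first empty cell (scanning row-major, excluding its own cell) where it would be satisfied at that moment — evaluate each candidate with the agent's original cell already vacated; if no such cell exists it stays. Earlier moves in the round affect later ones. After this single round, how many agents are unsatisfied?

Initially unsatisfied (in order): (1,1), (1,2), (2,2), (2,3), (3,1), (3,3).
  (1,1): no empty cell satisfies it; stays.
  (1,2) → (1,3).
  (2,2): now satisfied by earlier moves; stays.
  (2,3): no empty cell satisfies it; stays.
  (3,1): no empty cell satisfies it; stays.
  (3,3) → (1,2).
Resulting grid:
B B A
B B A
A B _
Unsatisfied now: (1,3), (2,3), (3,1), (3,2).

4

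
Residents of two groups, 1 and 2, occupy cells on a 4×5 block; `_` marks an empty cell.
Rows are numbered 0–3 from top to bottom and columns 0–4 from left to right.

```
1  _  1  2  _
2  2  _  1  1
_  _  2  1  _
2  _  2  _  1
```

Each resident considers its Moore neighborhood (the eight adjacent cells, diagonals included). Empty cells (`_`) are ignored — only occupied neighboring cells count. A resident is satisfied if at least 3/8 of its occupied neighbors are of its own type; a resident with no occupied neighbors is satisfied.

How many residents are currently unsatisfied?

(0,0)1 0/2 unhappy
(0,2)1 1/3 unhappy
(0,3)2 0/3 unhappy
(1,0)2 1/2 ok
(1,1)2 2/4 ok
(1,3)1 3/5 ok
(1,4)1 2/3 ok
(2,2)2 2/4 ok
(2,3)1 3/5 ok
(3,0)2 0/0 ok
(3,2)2 1/2 ok
(3,4)1 1/1 ok
Unsatisfied: (0,0), (0,2), (0,3) — 3 in total.

3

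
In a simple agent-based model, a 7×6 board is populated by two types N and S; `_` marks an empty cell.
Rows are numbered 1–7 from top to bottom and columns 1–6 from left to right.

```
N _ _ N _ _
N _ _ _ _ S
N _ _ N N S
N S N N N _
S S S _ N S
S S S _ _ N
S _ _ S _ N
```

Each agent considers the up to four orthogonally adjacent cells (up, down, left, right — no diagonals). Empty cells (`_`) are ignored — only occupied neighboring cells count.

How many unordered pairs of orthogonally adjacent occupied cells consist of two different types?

7

Scan each occupied cell's neighbors to the right and below so each pair is counted once.
From row 1: 0 unlike of 1 pairs (running 0/1).
From row 2: 0 unlike of 2 pairs (running 0/3).
From row 3: 1 unlike of 5 pairs (running 1/8).
From row 4: 4 unlike of 8 pairs (running 5/16).
From row 5: 2 unlike of 7 pairs (running 7/23).
From row 6: 0 unlike of 4 pairs (running 7/27).
Total adjacent occupied pairs: 27; unlike-type pairs: 7.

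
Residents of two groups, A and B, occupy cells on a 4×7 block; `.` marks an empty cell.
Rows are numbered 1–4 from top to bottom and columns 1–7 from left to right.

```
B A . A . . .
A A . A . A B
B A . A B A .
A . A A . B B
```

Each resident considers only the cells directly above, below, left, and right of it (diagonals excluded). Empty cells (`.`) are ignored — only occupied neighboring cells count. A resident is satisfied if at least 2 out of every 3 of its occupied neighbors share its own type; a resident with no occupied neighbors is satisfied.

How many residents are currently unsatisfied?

11

Row 1: (1,1)B 0/2 unhappy · (1,2)A 1/2 unhappy · (1,4)A 1/1 ok
Row 2: (2,1)A 1/3 unhappy · (2,2)A 3/3 ok · (2,4)A 2/2 ok · (2,6)A 1/2 unhappy · (2,7)B 0/1 unhappy
Row 3: (3,1)B 0/3 unhappy · (3,2)A 1/2 unhappy · (3,4)A 2/3 ok · (3,5)B 0/2 unhappy · (3,6)A 1/3 unhappy
Row 4: (4,1)A 0/1 unhappy · (4,3)A 1/1 ok · (4,4)A 2/2 ok · (4,6)B 1/2 unhappy · (4,7)B 1/1 ok
Unsatisfied: (1,1), (1,2), (2,1), (2,6), (2,7), (3,1), (3,2), (3,5), (3,6), (4,1), (4,6) — 11 in total.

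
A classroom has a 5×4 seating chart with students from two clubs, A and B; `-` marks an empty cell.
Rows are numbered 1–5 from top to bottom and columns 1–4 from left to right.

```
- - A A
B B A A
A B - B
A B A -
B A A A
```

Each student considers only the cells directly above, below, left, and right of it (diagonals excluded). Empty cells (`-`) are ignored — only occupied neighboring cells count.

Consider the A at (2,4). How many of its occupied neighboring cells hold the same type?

Occupied neighbors of (2,4): (1,4)=A, (3,4)=B, (2,3)=A.
Same type (A): 2 of 3.

2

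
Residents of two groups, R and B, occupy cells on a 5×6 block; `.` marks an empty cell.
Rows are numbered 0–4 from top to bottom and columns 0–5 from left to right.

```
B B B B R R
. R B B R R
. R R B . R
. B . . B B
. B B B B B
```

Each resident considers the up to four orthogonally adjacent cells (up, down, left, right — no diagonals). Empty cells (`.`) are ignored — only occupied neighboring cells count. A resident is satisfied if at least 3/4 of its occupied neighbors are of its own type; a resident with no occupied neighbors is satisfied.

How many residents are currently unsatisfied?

Row 0: (0,0)B 1/1 ok · (0,1)B 2/3 unhappy · (0,2)B 3/3 ok · (0,3)B 2/3 unhappy · (0,4)R 2/3 unhappy · (0,5)R 2/2 ok
Row 1: (1,1)R 1/3 unhappy · (1,2)B 2/4 unhappy · (1,3)B 3/4 ok · (1,4)R 2/3 unhappy · (1,5)R 3/3 ok
Row 2: (2,1)R 2/3 unhappy · (2,2)R 1/3 unhappy · (2,3)B 1/2 unhappy · (2,5)R 1/2 unhappy
Row 3: (3,1)B 1/2 unhappy · (3,4)B 2/2 ok · (3,5)B 2/3 unhappy
Row 4: (4,1)B 2/2 ok · (4,2)B 2/2 ok · (4,3)B 2/2 ok · (4,4)B 3/3 ok · (4,5)B 2/2 ok
Unsatisfied: (0,1), (0,3), (0,4), (1,1), (1,2), (1,4), (2,1), (2,2), (2,3), (2,5), (3,1), (3,5) — 12 in total.

12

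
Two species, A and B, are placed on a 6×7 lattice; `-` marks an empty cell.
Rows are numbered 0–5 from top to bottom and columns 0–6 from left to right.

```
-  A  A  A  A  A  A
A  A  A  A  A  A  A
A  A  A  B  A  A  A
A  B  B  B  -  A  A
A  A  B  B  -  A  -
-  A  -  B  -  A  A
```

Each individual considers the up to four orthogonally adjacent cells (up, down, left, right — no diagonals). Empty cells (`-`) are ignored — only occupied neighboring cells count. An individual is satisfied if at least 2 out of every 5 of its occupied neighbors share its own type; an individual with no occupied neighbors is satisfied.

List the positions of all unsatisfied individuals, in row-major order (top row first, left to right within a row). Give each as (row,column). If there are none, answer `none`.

(0,1)A 2/2 ok
(0,2)A 3/3 ok
(0,3)A 3/3 ok
(0,4)A 3/3 ok
(0,5)A 3/3 ok
(0,6)A 2/2 ok
(1,0)A 2/2 ok
(1,1)A 4/4 ok
(1,2)A 4/4 ok
(1,3)A 3/4 ok
(1,4)A 4/4 ok
(1,5)A 4/4 ok
(1,6)A 3/3 ok
(2,0)A 3/3 ok
(2,1)A 3/4 ok
(2,2)A 2/4 ok
(2,3)B 1/4 unhappy
(2,4)A 2/3 ok
(2,5)A 4/4 ok
(2,6)A 3/3 ok
(3,0)A 2/3 ok
(3,1)B 1/4 unhappy
(3,2)B 3/4 ok
(3,3)B 3/3 ok
(3,5)A 3/3 ok
(3,6)A 2/2 ok
(4,0)A 2/2 ok
(4,1)A 2/4 ok
(4,2)B 2/3 ok
(4,3)B 3/3 ok
(4,5)A 2/2 ok
(5,1)A 1/1 ok
(5,3)B 1/1 ok
(5,5)A 2/2 ok
(5,6)A 1/1 ok

(2,3), (3,1)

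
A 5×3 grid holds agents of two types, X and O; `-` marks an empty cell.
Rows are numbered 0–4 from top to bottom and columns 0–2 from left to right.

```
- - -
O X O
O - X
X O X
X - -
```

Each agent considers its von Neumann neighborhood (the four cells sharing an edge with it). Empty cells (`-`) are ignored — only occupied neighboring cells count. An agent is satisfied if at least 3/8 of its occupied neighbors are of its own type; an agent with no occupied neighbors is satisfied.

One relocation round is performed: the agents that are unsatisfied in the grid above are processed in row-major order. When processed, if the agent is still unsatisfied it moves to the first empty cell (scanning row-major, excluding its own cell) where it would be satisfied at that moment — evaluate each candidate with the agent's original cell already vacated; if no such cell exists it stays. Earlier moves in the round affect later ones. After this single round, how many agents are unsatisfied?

Initially unsatisfied (in order): (1,1), (1,2), (3,0), (3,1).
  (1,1) → (0,1).
  (1,2) → (0,0).
  (3,0) → (0,2).
  (3,1) → (1,1).
Resulting grid:
O X X
O O -
O - X
- - X
X - -
Unsatisfied now: (0,1).

1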